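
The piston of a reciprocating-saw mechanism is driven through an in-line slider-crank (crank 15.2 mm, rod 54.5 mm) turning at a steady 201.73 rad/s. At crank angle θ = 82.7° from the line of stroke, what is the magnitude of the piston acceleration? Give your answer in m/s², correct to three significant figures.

ω = 201.7 rad/s
x(θ) = r cosθ + √(L² − r² sin²θ); with ω constant, a = ω²·d²x/dθ².
d²x/dθ² = −r cosθ − r²(cos2θ)/√u − r⁴ sin²2θ/(4u^{3/2}),  u = L² − r² sin²θ = 0.00274294 m².
Substituting r = 0.0152 m, L = 0.0545 m, θ = 82.7°: d²x/dθ² = +0.0023317 m.
a = ω²·d²x/dθ² = (201.7)²·(+0.0023317) = +94.888 m/s²;  |a| = 94.888 m/s².

94.9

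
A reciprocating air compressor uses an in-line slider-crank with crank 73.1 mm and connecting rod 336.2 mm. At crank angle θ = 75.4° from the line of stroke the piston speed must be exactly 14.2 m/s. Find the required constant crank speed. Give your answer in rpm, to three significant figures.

1820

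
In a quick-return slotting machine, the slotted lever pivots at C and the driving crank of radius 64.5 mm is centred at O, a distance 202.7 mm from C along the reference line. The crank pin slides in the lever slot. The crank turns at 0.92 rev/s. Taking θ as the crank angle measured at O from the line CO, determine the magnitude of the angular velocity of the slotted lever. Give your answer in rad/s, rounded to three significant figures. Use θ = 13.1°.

ω = 5.781 rad/s (from 0.92 rev/s).
Crank pin A relative to C: A = (d + r cosθ, r sinθ); lever angle φ = atan2(r sinθ, d + r cosθ).
Differentiating tanφ: φ̇ = rω(d cosθ + r)/(d² + r² + 2dr cosθ).
d² + r² + 2dr cosθ = |CA|² = 0.0707154 m²;  d cosθ + r = +0.26192 m.
|ω_lever| = |0.0645·5.781·+0.26192| / 0.0707154 = 1.381 rad/s.

1.38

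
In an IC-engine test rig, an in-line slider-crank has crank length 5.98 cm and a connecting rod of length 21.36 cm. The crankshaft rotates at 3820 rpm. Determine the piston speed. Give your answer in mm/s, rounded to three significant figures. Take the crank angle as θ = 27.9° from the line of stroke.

14000

ω = 2π·3820/60 = 400 rad/s
For an in-line slider-crank, x = r cosθ + √(L² − r² sin²θ), so v = −rω sinθ·[1 + r cosθ/√(L² − r² sin²θ)].
With r = 0.0598 m, L = 0.2136 m, θ = 27.9°: √(L² − r² sin²θ) = 0.21176 m.
v = −0.0598·400·0.46793·[1 + 0.0598·0.88377/0.21176] = -13.987 m/s.
|v| = 13.987 m/s = 13987 mm/s.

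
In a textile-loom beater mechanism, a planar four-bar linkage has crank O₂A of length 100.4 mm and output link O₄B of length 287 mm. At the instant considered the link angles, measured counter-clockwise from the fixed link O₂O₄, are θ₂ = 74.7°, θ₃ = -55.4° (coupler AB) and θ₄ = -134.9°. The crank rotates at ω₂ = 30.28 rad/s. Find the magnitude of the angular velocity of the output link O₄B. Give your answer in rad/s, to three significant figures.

8.24

ω₂ = 30.28 rad/s
Differentiating the loop-closure r₂e^{iθ₂}+r₃e^{iθ₃}=r₁+r₄e^{iθ₄} gives r₂ω₂e^{iθ₂}+r₃ω₃e^{iθ₃}=r₄ω₄e^{iθ₄}.
Eliminating the other unknown: ω₄ = r₂ω₂ sin(θ₂−θ₃) / [r₄ sin(θ₄−θ₃)].
Numerator sine = +0.76492; denominator sine = -0.98325.
Result = 0.1004·30.28·(+0.76492) / (0.287·(-0.98325)) = -8.2406 rad/s; magnitude 8.2406 rad/s.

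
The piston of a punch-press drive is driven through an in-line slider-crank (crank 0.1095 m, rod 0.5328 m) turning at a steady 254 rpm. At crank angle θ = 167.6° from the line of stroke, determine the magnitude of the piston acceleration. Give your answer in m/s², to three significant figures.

61.2

ω = 2π·254/60 = 26.6 rad/s
x(θ) = r cosθ + √(L² − r² sin²θ); with ω constant, a = ω²·d²x/dθ².
d²x/dθ² = −r cosθ − r²(cos2θ)/√u − r⁴ sin²2θ/(4u^{3/2}),  u = L² − r² sin²θ = 0.283323 m².
Substituting r = 0.1095 m, L = 0.5328 m, θ = 167.6°: d²x/dθ² = +0.086455 m.
a = ω²·d²x/dθ² = (26.6)²·(+0.086455) = +61.167 m/s²;  |a| = 61.167 m/s².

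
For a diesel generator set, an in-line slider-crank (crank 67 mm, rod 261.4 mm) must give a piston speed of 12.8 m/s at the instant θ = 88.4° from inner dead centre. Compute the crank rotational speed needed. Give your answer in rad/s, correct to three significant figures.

190

For an in-line slider-crank, |v_piston| = rω|sinθ|·[1 + r cosθ/√(L² − r² sin²θ)].
With r = 0.067 m, L = 0.2614 m, θ = 88.4°: the bracketed kinematic factor |dx/dθ| = 0.06747 m.
ω = v/|dx/dθ| = 12.8/0.06747 = 189.71 rad/s.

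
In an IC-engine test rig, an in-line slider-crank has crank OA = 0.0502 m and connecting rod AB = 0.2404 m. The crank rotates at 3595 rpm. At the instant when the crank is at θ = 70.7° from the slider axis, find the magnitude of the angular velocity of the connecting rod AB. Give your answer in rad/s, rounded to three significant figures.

ω = 376.5 rad/s (converted from 3595 rpm).
The rod makes angle φ with the slider axis where L sinφ = r sinθ; differentiating, L cosφ·φ̇ = r ω cosθ.
L cosφ = √(L² − r² sin²θ) = 0.23568 m.
|ω_rod| = r ω |cosθ| / √(L² − r² sin²θ) = 0.0502·376.5·0.33051/0.23568 = 26.503 rad/s.

26.5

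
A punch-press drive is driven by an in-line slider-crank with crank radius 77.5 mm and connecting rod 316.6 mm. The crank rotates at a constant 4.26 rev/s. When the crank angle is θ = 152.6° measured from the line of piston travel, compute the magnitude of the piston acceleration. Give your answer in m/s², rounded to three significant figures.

41.3

ω = 2π·4.26 = 26.77 rad/s
x(θ) = r cosθ + √(L² − r² sin²θ); with ω constant, a = ω²·d²x/dθ².
d²x/dθ² = −r cosθ − r²(cos2θ)/√u − r⁴ sin²2θ/(4u^{3/2}),  u = L² − r² sin²θ = 0.0989635 m².
Substituting r = 0.0775 m, L = 0.3166 m, θ = 152.6°: d²x/dθ² = +0.057607 m.
a = ω²·d²x/dθ² = (26.77)²·(+0.057607) = +41.272 m/s²;  |a| = 41.272 m/s².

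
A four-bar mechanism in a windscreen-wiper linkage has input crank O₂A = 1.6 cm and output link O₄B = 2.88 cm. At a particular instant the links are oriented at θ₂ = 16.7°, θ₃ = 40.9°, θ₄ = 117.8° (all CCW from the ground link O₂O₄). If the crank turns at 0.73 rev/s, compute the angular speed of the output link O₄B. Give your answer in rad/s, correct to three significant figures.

ω₂ = 4.587 rad/s (from 0.73 rev/s).
Differentiating the loop-closure r₂e^{iθ₂}+r₃e^{iθ₃}=r₁+r₄e^{iθ₄} gives r₂ω₂e^{iθ₂}+r₃ω₃e^{iθ₃}=r₄ω₄e^{iθ₄}.
Eliminating the other unknown: ω₄ = r₂ω₂ sin(θ₂−θ₃) / [r₄ sin(θ₄−θ₃)].
Numerator sine = -0.40992; denominator sine = +0.97398.
Result = 0.016·4.587·(-0.40992) / (0.0288·(+0.97398)) = -1.0725 rad/s; magnitude 1.0725 rad/s.

1.07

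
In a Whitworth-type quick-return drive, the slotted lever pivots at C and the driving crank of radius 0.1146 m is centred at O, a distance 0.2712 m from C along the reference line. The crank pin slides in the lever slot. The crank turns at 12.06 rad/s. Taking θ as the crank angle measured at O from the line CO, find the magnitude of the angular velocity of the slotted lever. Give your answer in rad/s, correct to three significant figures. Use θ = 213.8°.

ω = 12.06 rad/s
Crank pin A relative to C: A = (d + r cosθ, r sinθ); lever angle φ = atan2(r sinθ, d + r cosθ).
Differentiating tanφ: φ̇ = rω(d cosθ + r)/(d² + r² + 2dr cosθ).
d² + r² + 2dr cosθ = |CA|² = 0.0350294 m²;  d cosθ + r = -0.11076 m.
|ω_lever| = |0.1146·12.06·-0.11076| / 0.0350294 = 4.3701 rad/s.

4.37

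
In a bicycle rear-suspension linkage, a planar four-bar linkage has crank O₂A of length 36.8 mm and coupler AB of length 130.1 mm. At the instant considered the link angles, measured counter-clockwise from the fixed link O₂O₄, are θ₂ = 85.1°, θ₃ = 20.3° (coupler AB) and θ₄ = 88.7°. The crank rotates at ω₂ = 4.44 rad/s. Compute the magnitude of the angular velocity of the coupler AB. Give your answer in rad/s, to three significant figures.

ω₂ = 4.44 rad/s
Differentiating the loop-closure r₂e^{iθ₂}+r₃e^{iθ₃}=r₁+r₄e^{iθ₄} gives r₂ω₂e^{iθ₂}+r₃ω₃e^{iθ₃}=r₄ω₄e^{iθ₄}.
Eliminating the other unknown: ω₃ = r₂ω₂ sin(θ₄−θ₂) / [r₃ sin(θ₃−θ₄)].
Numerator sine = +0.06279; denominator sine = -0.92978.
Result = 0.0368·4.44·(+0.06279) / (0.1301·(-0.92978)) = -0.084814 rad/s; magnitude 0.084814 rad/s.

0.0848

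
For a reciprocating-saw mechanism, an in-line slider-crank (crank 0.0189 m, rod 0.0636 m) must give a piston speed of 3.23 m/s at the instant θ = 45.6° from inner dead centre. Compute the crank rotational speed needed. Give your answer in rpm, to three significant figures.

For an in-line slider-crank, |v_piston| = rω|sinθ|·[1 + r cosθ/√(L² − r² sin²θ)].
With r = 0.0189 m, L = 0.0636 m, θ = 45.6°: the bracketed kinematic factor |dx/dθ| = 0.016377 m.
ω = v/|dx/dθ| = 3.23/0.016377 = 197.23 rad/s.
N = 60ω/(2π) = 1883.4 rpm.

1880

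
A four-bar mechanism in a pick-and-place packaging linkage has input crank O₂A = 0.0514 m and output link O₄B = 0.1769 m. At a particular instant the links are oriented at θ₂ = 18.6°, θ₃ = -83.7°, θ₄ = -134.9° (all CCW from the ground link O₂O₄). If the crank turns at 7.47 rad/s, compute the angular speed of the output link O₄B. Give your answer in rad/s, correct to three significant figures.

2.72

ω₂ = 7.47 rad/s
Differentiating the loop-closure r₂e^{iθ₂}+r₃e^{iθ₃}=r₁+r₄e^{iθ₄} gives r₂ω₂e^{iθ₂}+r₃ω₃e^{iθ₃}=r₄ω₄e^{iθ₄}.
Eliminating the other unknown: ω₄ = r₂ω₂ sin(θ₂−θ₃) / [r₄ sin(θ₄−θ₃)].
Numerator sine = +0.97705; denominator sine = -0.77934.
Result = 0.0514·7.47·(+0.97705) / (0.1769·(-0.77934)) = -2.7211 rad/s; magnitude 2.7211 rad/s.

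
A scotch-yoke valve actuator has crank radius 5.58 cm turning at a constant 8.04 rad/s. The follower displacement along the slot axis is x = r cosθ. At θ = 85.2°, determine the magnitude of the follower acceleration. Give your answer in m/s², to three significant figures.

ω = 8.04 rad/s
x = r cosθ ⇒ ẍ = −rω² cosθ (ω constant).
|a| = rω²|cosθ| = 0.0558·(8.04)²·|cos 85.2°| = 0.30183 m/s².

0.302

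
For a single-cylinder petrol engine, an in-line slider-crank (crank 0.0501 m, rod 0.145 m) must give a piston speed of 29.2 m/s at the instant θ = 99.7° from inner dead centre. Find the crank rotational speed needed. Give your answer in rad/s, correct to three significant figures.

630

For an in-line slider-crank, |v_piston| = rω|sinθ|·[1 + r cosθ/√(L² − r² sin²θ)].
With r = 0.0501 m, L = 0.145 m, θ = 99.7°: the bracketed kinematic factor |dx/dθ| = 0.046326 m.
ω = v/|dx/dθ| = 29.2/0.046326 = 630.32 rad/s.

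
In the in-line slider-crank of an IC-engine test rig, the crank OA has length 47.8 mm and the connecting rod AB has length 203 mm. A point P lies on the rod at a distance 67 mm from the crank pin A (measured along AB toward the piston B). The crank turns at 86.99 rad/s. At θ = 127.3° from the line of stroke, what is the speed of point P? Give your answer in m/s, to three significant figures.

3.57

ω = 86.99 rad/s.  Crank-pin speed |V_A| = rω = 4.1581 m/s, perpendicular to OA.
Rod angle: sinφ = −(r/L) sinθ ⇒ φ = -10.796°; ω_rod = −rω cosθ/√(L²−r²sin²θ) = +12.636 rad/s.
V_P = V_A + ω_rod × AP, with AP = 0.067 m along the rod.
Components: V_Px = −rω sinθ − a·ω_rod·sinφ = -3.1491 m/s;  V_Py = rω cosθ + a·ω_rod·cosφ = -1.6881 m/s.
|V_P| = √(V_Px² + V_Py²) = 3.573 m/s.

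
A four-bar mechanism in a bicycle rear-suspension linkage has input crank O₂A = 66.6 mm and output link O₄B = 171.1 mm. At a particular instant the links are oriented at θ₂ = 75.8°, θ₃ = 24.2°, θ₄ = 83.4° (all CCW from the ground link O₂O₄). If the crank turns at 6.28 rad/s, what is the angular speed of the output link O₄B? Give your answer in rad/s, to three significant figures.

2.23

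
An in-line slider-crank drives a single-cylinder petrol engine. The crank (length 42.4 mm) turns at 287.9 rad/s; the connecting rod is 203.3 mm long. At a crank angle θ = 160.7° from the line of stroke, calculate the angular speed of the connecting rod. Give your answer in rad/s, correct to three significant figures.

ω = 287.9 rad/s
The rod makes angle φ with the slider axis where L sinφ = r sinθ; differentiating, L cosφ·φ̇ = r ω cosθ.
L cosφ = √(L² − r² sin²θ) = 0.20282 m.
|ω_rod| = r ω |cosθ| / √(L² − r² sin²θ) = 0.0424·287.9·0.94380/0.20282 = 56.805 rad/s.

56.8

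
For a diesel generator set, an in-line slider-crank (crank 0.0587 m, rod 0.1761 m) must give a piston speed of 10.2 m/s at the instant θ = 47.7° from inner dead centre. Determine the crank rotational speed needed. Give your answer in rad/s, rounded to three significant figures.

191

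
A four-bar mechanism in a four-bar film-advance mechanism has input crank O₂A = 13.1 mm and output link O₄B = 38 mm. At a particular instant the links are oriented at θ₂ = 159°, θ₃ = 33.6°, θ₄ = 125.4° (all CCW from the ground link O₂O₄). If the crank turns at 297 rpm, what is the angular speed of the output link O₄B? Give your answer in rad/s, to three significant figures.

8.74

ω₂ = 31.1 rad/s (from 297 rpm).
Differentiating the loop-closure r₂e^{iθ₂}+r₃e^{iθ₃}=r₁+r₄e^{iθ₄} gives r₂ω₂e^{iθ₂}+r₃ω₃e^{iθ₃}=r₄ω₄e^{iθ₄}.
Eliminating the other unknown: ω₄ = r₂ω₂ sin(θ₂−θ₃) / [r₄ sin(θ₄−θ₃)].
Numerator sine = +0.81513; denominator sine = +0.99951.
Result = 0.0131·31.1·(+0.81513) / (0.038·(+0.99951)) = +8.7441 rad/s; magnitude 8.7441 rad/s.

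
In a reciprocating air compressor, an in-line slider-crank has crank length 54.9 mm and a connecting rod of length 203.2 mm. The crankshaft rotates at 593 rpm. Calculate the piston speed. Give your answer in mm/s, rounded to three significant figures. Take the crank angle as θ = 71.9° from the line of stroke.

ω = 2π·593/60 = 62.1 rad/s
For an in-line slider-crank, x = r cosθ + √(L² − r² sin²θ), so v = −rω sinθ·[1 + r cosθ/√(L² − r² sin²θ)].
With r = 0.0549 m, L = 0.2032 m, θ = 71.9°: √(L² − r² sin²θ) = 0.19639 m.
v = −0.0549·62.1·0.95052·[1 + 0.0549·0.31068/0.19639] = -3.522 m/s.
|v| = 3.522 m/s = 3522 mm/s.

3520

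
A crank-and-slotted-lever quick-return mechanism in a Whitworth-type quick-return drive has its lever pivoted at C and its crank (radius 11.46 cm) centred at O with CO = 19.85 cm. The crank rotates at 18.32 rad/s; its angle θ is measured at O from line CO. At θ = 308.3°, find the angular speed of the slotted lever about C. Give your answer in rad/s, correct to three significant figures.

6.18

ω = 18.32 rad/s
Crank pin A relative to C: A = (d + r cosθ, r sinθ); lever angle φ = atan2(r sinθ, d + r cosθ).
Differentiating tanφ: φ̇ = rω(d cosθ + r)/(d² + r² + 2dr cosθ).
d² + r² + 2dr cosθ = |CA|² = 0.080733 m²;  d cosθ + r = +0.23763 m.
|ω_lever| = |0.1146·18.32·+0.23763| / 0.080733 = 6.1795 rad/s.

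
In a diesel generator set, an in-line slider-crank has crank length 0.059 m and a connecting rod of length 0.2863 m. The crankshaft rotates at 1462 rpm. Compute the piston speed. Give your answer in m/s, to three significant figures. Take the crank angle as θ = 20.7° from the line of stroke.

3.81

ω = 2π·1462/60 = 153.1 rad/s
For an in-line slider-crank, x = r cosθ + √(L² − r² sin²θ), so v = −rω sinθ·[1 + r cosθ/√(L² − r² sin²θ)].
With r = 0.059 m, L = 0.2863 m, θ = 20.7°: √(L² − r² sin²θ) = 0.28554 m.
v = −0.059·153.1·0.35347·[1 + 0.059·0.93544/0.28554] = -3.8101 m/s.
|v| = 3.8101 m/s.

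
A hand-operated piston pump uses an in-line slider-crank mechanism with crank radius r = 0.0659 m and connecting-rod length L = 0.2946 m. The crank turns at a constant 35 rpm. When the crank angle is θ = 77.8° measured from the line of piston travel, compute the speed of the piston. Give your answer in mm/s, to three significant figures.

ω = 2π·35/60 = 3.665 rad/s
For an in-line slider-crank, x = r cosθ + √(L² − r² sin²θ), so v = −rω sinθ·[1 + r cosθ/√(L² − r² sin²θ)].
With r = 0.0659 m, L = 0.2946 m, θ = 77.8°: √(L² − r² sin²θ) = 0.28747 m.
v = −0.0659·3.665·0.97742·[1 + 0.0659·0.21132/0.28747] = -0.24752 m/s.
|v| = 0.24752 m/s = 247.52 mm/s.

248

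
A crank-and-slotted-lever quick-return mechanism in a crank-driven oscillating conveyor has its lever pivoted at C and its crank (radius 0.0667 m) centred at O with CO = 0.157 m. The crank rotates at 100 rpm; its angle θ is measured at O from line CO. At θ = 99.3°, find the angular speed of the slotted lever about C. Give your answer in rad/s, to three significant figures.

1.12

ω = 10.47 rad/s (from 100 rpm).
Crank pin A relative to C: A = (d + r cosθ, r sinθ); lever angle φ = atan2(r sinθ, d + r cosθ).
Differentiating tanφ: φ̇ = rω(d cosθ + r)/(d² + r² + 2dr cosθ).
d² + r² + 2dr cosθ = |CA|² = 0.0257133 m²;  d cosθ + r = +0.041328 m.
|ω_lever| = |0.0667·10.47·+0.041328| / 0.0257133 = 1.1226 rad/s.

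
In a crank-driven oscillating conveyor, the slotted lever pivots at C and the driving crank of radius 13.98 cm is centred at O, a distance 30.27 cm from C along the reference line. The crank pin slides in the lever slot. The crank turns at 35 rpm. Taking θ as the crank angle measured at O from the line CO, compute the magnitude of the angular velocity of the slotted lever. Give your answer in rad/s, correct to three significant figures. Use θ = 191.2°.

2.86

ω = 3.665 rad/s (from 35 rpm).
Crank pin A relative to C: A = (d + r cosθ, r sinθ); lever angle φ = atan2(r sinθ, d + r cosθ).
Differentiating tanφ: φ̇ = rω(d cosθ + r)/(d² + r² + 2dr cosθ).
d² + r² + 2dr cosθ = |CA|² = 0.0281483 m²;  d cosθ + r = -0.15714 m.
|ω_lever| = |0.1398·3.665·-0.15714| / 0.0281483 = 2.8604 rad/s.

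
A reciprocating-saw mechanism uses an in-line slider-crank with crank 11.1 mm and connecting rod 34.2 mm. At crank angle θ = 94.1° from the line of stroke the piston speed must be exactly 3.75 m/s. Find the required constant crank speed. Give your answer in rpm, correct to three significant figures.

For an in-line slider-crank, |v_piston| = rω|sinθ|·[1 + r cosθ/√(L² − r² sin²θ)].
With r = 0.0111 m, L = 0.0342 m, θ = 94.1°: the bracketed kinematic factor |dx/dθ| = 0.0108 m.
ω = v/|dx/dθ| = 3.75/0.0108 = 347.22 rad/s.
N = 60ω/(2π) = 3315.7 rpm.

3320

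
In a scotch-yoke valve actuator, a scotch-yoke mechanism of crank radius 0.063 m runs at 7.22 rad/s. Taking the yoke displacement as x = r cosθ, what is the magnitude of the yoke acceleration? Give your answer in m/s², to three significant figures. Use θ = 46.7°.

ω = 7.22 rad/s
x = r cosθ ⇒ ẍ = −rω² cosθ (ω constant).
|a| = rω²|cosθ| = 0.063·(7.22)²·|cos 46.7°| = 2.2523 m/s².

2.25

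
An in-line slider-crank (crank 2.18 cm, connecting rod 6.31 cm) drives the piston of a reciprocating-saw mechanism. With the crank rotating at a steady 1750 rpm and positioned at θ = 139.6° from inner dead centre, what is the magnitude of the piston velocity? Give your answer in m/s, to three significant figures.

ω = 2π·1750/60 = 183.3 rad/s
For an in-line slider-crank, x = r cosθ + √(L² − r² sin²θ), so v = −rω sinθ·[1 + r cosθ/√(L² − r² sin²θ)].
With r = 0.0218 m, L = 0.0631 m, θ = 139.6°: √(L² − r² sin²θ) = 0.061498 m.
v = −0.0218·183.3·0.64812·[1 + 0.0218·-0.76154/0.061498] = -1.8903 m/s.
|v| = 1.8903 m/s.

1.89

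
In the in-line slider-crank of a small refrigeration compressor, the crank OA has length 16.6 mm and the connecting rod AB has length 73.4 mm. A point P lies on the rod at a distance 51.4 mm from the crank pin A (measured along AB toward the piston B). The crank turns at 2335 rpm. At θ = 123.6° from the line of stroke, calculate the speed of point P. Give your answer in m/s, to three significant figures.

ω = 244.5 rad/s.  Crank-pin speed |V_A| = rω = 4.059 m/s, perpendicular to OA.
Rod angle: sinφ = −(r/L) sinθ ⇒ φ = -10.858°; ω_rod = −rω cosθ/√(L²−r²sin²θ) = +31.161 rad/s.
V_P = V_A + ω_rod × AP, with AP = 0.0514 m along the rod.
Components: V_Px = −rω sinθ − a·ω_rod·sinφ = -3.0792 m/s;  V_Py = rω cosθ + a·ω_rod·cosφ = -0.67326 m/s.
|V_P| = √(V_Px² + V_Py²) = 3.1519 m/s.

3.15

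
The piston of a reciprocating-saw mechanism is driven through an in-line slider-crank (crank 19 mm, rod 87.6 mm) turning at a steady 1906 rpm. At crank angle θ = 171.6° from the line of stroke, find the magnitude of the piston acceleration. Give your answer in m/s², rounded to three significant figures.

ω = 2π·1906/60 = 199.6 rad/s
x(θ) = r cosθ + √(L² − r² sin²θ); with ω constant, a = ω²·d²x/dθ².
d²x/dθ² = −r cosθ − r²(cos2θ)/√u − r⁴ sin²2θ/(4u^{3/2}),  u = L² − r² sin²θ = 0.00766606 m².
Substituting r = 0.019 m, L = 0.0876 m, θ = 171.6°: d²x/dθ² = +0.014845 m.
a = ω²·d²x/dθ² = (199.6)²·(+0.014845) = +591.4 m/s²;  |a| = 591.4 m/s².

591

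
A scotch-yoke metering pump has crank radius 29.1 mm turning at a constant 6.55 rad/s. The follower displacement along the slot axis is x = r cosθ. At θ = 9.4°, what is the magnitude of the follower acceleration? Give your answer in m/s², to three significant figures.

1.23

ω = 6.55 rad/s
x = r cosθ ⇒ ẍ = −rω² cosθ (ω constant).
|a| = rω²|cosθ| = 0.0291·(6.55)²·|cos 9.4°| = 1.2317 m/s².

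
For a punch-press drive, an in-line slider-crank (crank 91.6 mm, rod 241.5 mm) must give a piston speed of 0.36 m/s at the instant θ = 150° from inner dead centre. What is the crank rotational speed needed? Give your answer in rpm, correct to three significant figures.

113

For an in-line slider-crank, |v_piston| = rω|sinθ|·[1 + r cosθ/√(L² − r² sin²θ)].
With r = 0.0916 m, L = 0.2415 m, θ = 150°: the bracketed kinematic factor |dx/dθ| = 0.030478 m.
ω = v/|dx/dθ| = 0.36/0.030478 = 11.812 rad/s.
N = 60ω/(2π) = 112.8 rpm.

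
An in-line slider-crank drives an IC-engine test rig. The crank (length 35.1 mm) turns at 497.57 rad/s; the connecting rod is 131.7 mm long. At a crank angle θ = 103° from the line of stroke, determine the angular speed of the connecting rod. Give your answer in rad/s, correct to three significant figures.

ω = 497.6 rad/s
The rod makes angle φ with the slider axis where L sinφ = r sinθ; differentiating, L cosφ·φ̇ = r ω cosθ.
L cosφ = √(L² − r² sin²θ) = 0.12718 m.
|ω_rod| = r ω |cosθ| / √(L² − r² sin²θ) = 0.0351·497.6·0.22495/0.12718 = 30.89 rad/s.

30.9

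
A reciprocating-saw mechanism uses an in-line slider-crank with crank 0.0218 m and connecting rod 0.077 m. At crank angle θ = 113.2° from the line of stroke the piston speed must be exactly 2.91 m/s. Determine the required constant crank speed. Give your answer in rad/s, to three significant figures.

For an in-line slider-crank, |v_piston| = rω|sinθ|·[1 + r cosθ/√(L² − r² sin²θ)].
With r = 0.0218 m, L = 0.077 m, θ = 113.2°: the bracketed kinematic factor |dx/dθ| = 0.017723 m.
ω = v/|dx/dθ| = 2.91/0.017723 = 164.2 rad/s.

164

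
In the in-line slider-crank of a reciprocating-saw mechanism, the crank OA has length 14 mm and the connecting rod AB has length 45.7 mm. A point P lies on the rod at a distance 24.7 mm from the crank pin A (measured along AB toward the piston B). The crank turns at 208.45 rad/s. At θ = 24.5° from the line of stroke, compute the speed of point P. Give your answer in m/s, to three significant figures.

ω = 208.4 rad/s.  Crank-pin speed |V_A| = rω = 2.9183 m/s, perpendicular to OA.
Rod angle: sinφ = −(r/L) sinθ ⇒ φ = -7.299°; ω_rod = −rω cosθ/√(L²−r²sin²θ) = -58.583 rad/s.
V_P = V_A + ω_rod × AP, with AP = 0.0247 m along the rod.
Components: V_Px = −rω sinθ − a·ω_rod·sinφ = -1.394 m/s;  V_Py = rω cosθ + a·ω_rod·cosφ = +1.2203 m/s.
|V_P| = √(V_Px² + V_Py²) = 1.8527 m/s.

1.85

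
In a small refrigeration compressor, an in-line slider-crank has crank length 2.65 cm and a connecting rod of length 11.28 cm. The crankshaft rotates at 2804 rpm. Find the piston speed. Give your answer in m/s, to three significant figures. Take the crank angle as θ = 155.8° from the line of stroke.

2.50

ω = 2π·2804/60 = 293.6 rad/s
For an in-line slider-crank, x = r cosθ + √(L² − r² sin²θ), so v = −rω sinθ·[1 + r cosθ/√(L² − r² sin²θ)].
With r = 0.0265 m, L = 0.1128 m, θ = 155.8°: √(L² − r² sin²θ) = 0.11228 m.
v = −0.0265·293.6·0.40992·[1 + 0.0265·-0.91212/0.11228] = -2.503 m/s.
|v| = 2.503 m/s.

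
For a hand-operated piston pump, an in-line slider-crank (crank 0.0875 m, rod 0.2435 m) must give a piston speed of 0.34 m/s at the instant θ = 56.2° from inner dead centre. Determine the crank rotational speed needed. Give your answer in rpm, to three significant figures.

36.9

For an in-line slider-crank, |v_piston| = rω|sinθ|·[1 + r cosθ/√(L² − r² sin²θ)].
With r = 0.0875 m, L = 0.2435 m, θ = 56.2°: the bracketed kinematic factor |dx/dθ| = 0.087941 m.
ω = v/|dx/dθ| = 0.34/0.087941 = 3.8662 rad/s.
N = 60ω/(2π) = 36.92 rpm.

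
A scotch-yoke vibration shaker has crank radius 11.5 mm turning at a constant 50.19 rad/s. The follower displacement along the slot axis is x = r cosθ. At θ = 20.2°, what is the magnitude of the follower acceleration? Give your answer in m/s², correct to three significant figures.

27.2

ω = 50.19 rad/s
x = r cosθ ⇒ ẍ = −rω² cosθ (ω constant).
|a| = rω²|cosθ| = 0.0115·(50.19)²·|cos 20.2°| = 27.187 m/s².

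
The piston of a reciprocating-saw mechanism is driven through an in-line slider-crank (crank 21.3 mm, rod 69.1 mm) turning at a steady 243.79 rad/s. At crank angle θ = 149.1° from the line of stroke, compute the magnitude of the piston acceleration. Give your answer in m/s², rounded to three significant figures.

ω = 243.8 rad/s
x(θ) = r cosθ + √(L² − r² sin²θ); with ω constant, a = ω²·d²x/dθ².
d²x/dθ² = −r cosθ − r²(cos2θ)/√u − r⁴ sin²2θ/(4u^{3/2}),  u = L² − r² sin²θ = 0.00465516 m².
Substituting r = 0.0213 m, L = 0.0691 m, θ = 149.1°: d²x/dθ² = +0.015009 m.
a = ω²·d²x/dθ² = (243.8)²·(+0.015009) = +892.02 m/s²;  |a| = 892.02 m/s².

892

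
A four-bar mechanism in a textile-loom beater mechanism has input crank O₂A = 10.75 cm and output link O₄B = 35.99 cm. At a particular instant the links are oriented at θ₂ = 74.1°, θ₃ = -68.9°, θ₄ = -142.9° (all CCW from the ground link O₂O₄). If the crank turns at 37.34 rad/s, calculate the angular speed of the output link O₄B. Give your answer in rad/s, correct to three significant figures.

6.98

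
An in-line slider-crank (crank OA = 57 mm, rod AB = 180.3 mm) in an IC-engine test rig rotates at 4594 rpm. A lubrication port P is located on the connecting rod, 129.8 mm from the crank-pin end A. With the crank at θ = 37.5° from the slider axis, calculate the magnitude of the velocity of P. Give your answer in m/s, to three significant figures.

20.7

ω = 481.1 rad/s.  Crank-pin speed |V_A| = rω = 27.422 m/s, perpendicular to OA.
Rod angle: sinφ = −(r/L) sinθ ⇒ φ = -11.096°; ω_rod = −rω cosθ/√(L²−r²sin²θ) = -122.96 rad/s.
V_P = V_A + ω_rod × AP, with AP = 0.1298 m along the rod.
Components: V_Px = −rω sinθ − a·ω_rod·sinφ = -19.765 m/s;  V_Py = rω cosθ + a·ω_rod·cosφ = +6.0934 m/s.
|V_P| = √(V_Px² + V_Py²) = 20.683 m/s.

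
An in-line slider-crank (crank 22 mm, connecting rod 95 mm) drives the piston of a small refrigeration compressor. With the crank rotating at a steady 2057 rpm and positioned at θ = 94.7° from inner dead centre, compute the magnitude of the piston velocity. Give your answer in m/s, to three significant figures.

4.63

ω = 2π·2057/60 = 215.4 rad/s
For an in-line slider-crank, x = r cosθ + √(L² − r² sin²θ), so v = −rω sinθ·[1 + r cosθ/√(L² − r² sin²θ)].
With r = 0.022 m, L = 0.095 m, θ = 94.7°: √(L² − r² sin²θ) = 0.092435 m.
v = −0.022·215.4·0.99664·[1 + 0.022·-0.08194/0.092435] = -4.6309 m/s.
|v| = 4.6309 m/s.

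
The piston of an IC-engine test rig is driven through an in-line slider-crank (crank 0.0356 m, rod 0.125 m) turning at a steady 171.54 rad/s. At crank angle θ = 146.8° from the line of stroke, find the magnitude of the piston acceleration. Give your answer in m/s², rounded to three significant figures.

ω = 171.5 rad/s
x(θ) = r cosθ + √(L² − r² sin²θ); with ω constant, a = ω²·d²x/dθ².
d²x/dθ² = −r cosθ − r²(cos2θ)/√u − r⁴ sin²2θ/(4u^{3/2}),  u = L² − r² sin²θ = 0.015245 m².
Substituting r = 0.0356 m, L = 0.125 m, θ = 146.8°: d²x/dθ² = +0.0255 m.
a = ω²·d²x/dθ² = (171.5)²·(+0.0255) = +750.37 m/s²;  |a| = 750.37 m/s².

750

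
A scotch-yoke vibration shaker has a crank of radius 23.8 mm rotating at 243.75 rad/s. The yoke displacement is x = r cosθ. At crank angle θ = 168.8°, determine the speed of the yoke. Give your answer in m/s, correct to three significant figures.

1.13

ω = 243.8 rad/s
x = r cosθ ⇒ ẋ = −rω sinθ.
|v| = rω|sinθ| = 0.0238·243.8·|sin 168.8°| = 1.1268 m/s.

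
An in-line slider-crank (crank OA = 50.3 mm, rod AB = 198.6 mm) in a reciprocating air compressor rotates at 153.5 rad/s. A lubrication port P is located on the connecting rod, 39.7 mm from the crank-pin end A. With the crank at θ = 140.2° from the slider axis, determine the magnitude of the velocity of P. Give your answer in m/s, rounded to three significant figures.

ω = 153.5 rad/s.  Crank-pin speed |V_A| = rω = 7.721 m/s, perpendicular to OA.
Rod angle: sinφ = −(r/L) sinθ ⇒ φ = -9.330°; ω_rod = −rω cosθ/√(L²−r²sin²θ) = +30.269 rad/s.
V_P = V_A + ω_rod × AP, with AP = 0.0397 m along the rod.
Components: V_Px = −rω sinθ − a·ω_rod·sinφ = -4.7475 m/s;  V_Py = rω cosθ + a·ω_rod·cosφ = -4.7462 m/s.
|V_P| = √(V_Px² + V_Py²) = 6.713 m/s.

6.71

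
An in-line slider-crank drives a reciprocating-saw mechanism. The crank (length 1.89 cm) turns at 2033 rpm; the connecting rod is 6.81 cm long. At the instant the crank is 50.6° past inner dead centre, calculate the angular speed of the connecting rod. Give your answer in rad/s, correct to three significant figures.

ω = 212.9 rad/s (converted from 2033 rpm).
The rod makes angle φ with the slider axis where L sinφ = r sinθ; differentiating, L cosφ·φ̇ = r ω cosθ.
L cosφ = √(L² − r² sin²θ) = 0.066516 m.
|ω_rod| = r ω |cosθ| / √(L² − r² sin²θ) = 0.0189·212.9·0.63473/0.066516 = 38.397 rad/s.

38.4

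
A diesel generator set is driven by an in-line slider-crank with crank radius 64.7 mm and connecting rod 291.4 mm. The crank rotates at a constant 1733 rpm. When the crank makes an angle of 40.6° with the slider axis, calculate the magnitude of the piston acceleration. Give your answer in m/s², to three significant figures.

ω = 2π·1733/60 = 181.5 rad/s
x(θ) = r cosθ + √(L² − r² sin²θ); with ω constant, a = ω²·d²x/dθ².
d²x/dθ² = −r cosθ − r²(cos2θ)/√u − r⁴ sin²2θ/(4u^{3/2}),  u = L² − r² sin²θ = 0.0831411 m².
Substituting r = 0.0647 m, L = 0.2914 m, θ = 40.6°: d²x/dθ² = -0.051524 m.
a = ω²·d²x/dθ² = (181.5)²·(-0.051524) = -1696.9 m/s²;  |a| = 1696.9 m/s².

1700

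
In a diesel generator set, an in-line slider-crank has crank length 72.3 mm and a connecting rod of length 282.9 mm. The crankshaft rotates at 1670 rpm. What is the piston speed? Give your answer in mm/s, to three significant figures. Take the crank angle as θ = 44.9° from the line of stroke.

ω = 2π·1670/60 = 174.9 rad/s
For an in-line slider-crank, x = r cosθ + √(L² − r² sin²θ), so v = −rω sinθ·[1 + r cosθ/√(L² − r² sin²θ)].
With r = 0.0723 m, L = 0.2829 m, θ = 44.9°: √(L² − r² sin²θ) = 0.27826 m.
v = −0.0723·174.9·0.70587·[1 + 0.0723·0.70834/0.27826] = -10.568 m/s.
|v| = 10.568 m/s = 10568 mm/s.

10600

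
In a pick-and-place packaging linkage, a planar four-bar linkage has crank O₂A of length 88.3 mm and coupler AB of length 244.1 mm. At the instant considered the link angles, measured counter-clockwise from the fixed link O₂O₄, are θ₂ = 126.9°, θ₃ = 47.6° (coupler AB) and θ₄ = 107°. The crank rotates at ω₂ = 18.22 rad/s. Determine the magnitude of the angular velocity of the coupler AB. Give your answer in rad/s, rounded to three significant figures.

2.61

ω₂ = 18.22 rad/s
Differentiating the loop-closure r₂e^{iθ₂}+r₃e^{iθ₃}=r₁+r₄e^{iθ₄} gives r₂ω₂e^{iθ₂}+r₃ω₃e^{iθ₃}=r₄ω₄e^{iθ₄}.
Eliminating the other unknown: ω₃ = r₂ω₂ sin(θ₄−θ₂) / [r₃ sin(θ₃−θ₄)].
Numerator sine = -0.34038; denominator sine = -0.86074.
Result = 0.0883·18.22·(-0.34038) / (0.2441·(-0.86074)) = +2.6063 rad/s; magnitude 2.6063 rad/s.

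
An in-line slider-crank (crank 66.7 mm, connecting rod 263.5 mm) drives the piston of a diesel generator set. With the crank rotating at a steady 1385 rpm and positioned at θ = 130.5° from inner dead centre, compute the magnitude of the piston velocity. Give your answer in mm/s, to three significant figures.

6120

ω = 2π·1385/60 = 145 rad/s
For an in-line slider-crank, x = r cosθ + √(L² − r² sin²θ), so v = −rω sinθ·[1 + r cosθ/√(L² − r² sin²θ)].
With r = 0.0667 m, L = 0.2635 m, θ = 130.5°: √(L² − r² sin²θ) = 0.25857 m.
v = −0.0667·145·0.76041·[1 + 0.0667·-0.64945/0.25857] = -6.1238 m/s.
|v| = 6.1238 m/s = 6123.8 mm/s.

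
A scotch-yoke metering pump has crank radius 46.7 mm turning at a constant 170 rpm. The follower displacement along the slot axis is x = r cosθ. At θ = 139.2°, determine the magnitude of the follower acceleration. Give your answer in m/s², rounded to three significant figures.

11.2

ω = 17.8 rad/s (from 170 rpm).
x = r cosθ ⇒ ẍ = −rω² cosθ (ω constant).
|a| = rω²|cosθ| = 0.0467·(17.8)²·|cos 139.2°| = 11.204 m/s².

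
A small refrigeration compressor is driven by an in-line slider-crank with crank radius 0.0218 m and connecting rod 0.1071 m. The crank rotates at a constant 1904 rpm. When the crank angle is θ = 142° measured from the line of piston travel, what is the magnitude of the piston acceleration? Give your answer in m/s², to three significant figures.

ω = 2π·1904/60 = 199.4 rad/s
x(θ) = r cosθ + √(L² − r² sin²θ); with ω constant, a = ω²·d²x/dθ².
d²x/dθ² = −r cosθ − r²(cos2θ)/√u − r⁴ sin²2θ/(4u^{3/2}),  u = L² − r² sin²θ = 0.0112903 m².
Substituting r = 0.0218 m, L = 0.1071 m, θ = 142°: d²x/dθ² = +0.016052 m.
a = ω²·d²x/dθ² = (199.4)²·(+0.016052) = +638.16 m/s²;  |a| = 638.16 m/s².

638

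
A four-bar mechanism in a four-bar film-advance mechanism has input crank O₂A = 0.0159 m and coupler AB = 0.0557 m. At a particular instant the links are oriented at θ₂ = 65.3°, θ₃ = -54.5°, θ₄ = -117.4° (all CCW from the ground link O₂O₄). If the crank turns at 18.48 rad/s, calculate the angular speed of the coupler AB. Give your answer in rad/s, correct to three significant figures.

ω₂ = 18.48 rad/s
Differentiating the loop-closure r₂e^{iθ₂}+r₃e^{iθ₃}=r₁+r₄e^{iθ₄} gives r₂ω₂e^{iθ₂}+r₃ω₃e^{iθ₃}=r₄ω₄e^{iθ₄}.
Eliminating the other unknown: ω₃ = r₂ω₂ sin(θ₄−θ₂) / [r₃ sin(θ₃−θ₄)].
Numerator sine = +0.04711; denominator sine = +0.89021.
Result = 0.0159·18.48·(+0.04711) / (0.0557·(+0.89021)) = +0.27915 rad/s; magnitude 0.27915 rad/s.

0.279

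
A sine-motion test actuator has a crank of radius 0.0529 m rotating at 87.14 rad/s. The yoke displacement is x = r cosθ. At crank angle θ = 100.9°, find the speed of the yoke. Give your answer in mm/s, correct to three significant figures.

ω = 87.14 rad/s
x = r cosθ ⇒ ẋ = −rω sinθ.
|v| = rω|sinθ| = 0.0529·87.14·|sin 100.9°| = 4.5265 m/s = 4526.5 mm/s.

4530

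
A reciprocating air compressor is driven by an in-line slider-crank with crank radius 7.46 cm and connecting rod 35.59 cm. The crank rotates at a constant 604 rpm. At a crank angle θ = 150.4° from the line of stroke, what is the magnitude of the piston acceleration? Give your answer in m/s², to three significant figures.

227

ω = 2π·604/60 = 63.25 rad/s
x(θ) = r cosθ + √(L² − r² sin²θ); with ω constant, a = ω²·d²x/dθ².
d²x/dθ² = −r cosθ − r²(cos2θ)/√u − r⁴ sin²2θ/(4u^{3/2}),  u = L² − r² sin²θ = 0.125307 m².
Substituting r = 0.0746 m, L = 0.3559 m, θ = 150.4°: d²x/dθ² = +0.056686 m.
a = ω²·d²x/dθ² = (63.25)²·(+0.056686) = +226.78 m/s²;  |a| = 226.78 m/s².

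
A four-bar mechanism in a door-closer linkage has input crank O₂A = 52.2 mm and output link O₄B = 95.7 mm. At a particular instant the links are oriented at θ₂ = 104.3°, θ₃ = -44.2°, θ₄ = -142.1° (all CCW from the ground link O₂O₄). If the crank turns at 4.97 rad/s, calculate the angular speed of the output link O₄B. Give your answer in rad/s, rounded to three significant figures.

1.43

ω₂ = 4.97 rad/s
Differentiating the loop-closure r₂e^{iθ₂}+r₃e^{iθ₃}=r₁+r₄e^{iθ₄} gives r₂ω₂e^{iθ₂}+r₃ω₃e^{iθ₃}=r₄ω₄e^{iθ₄}.
Eliminating the other unknown: ω₄ = r₂ω₂ sin(θ₂−θ₃) / [r₄ sin(θ₄−θ₃)].
Numerator sine = +0.52250; denominator sine = -0.99051.
Result = 0.0522·4.97·(+0.52250) / (0.0957·(-0.99051)) = -1.43 rad/s; magnitude 1.43 rad/s.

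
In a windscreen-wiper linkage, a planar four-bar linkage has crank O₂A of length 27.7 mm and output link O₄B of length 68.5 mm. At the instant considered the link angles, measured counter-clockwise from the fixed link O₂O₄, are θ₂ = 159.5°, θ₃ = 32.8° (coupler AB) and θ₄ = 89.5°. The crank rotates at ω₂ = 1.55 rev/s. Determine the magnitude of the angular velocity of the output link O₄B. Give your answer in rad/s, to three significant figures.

3.78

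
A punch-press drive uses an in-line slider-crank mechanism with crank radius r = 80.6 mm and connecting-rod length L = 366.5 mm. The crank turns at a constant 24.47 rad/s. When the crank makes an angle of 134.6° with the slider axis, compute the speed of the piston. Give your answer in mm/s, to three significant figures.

ω = 24.47 rad/s
For an in-line slider-crank, x = r cosθ + √(L² − r² sin²θ), so v = −rω sinθ·[1 + r cosθ/√(L² − r² sin²θ)].
With r = 0.0806 m, L = 0.3665 m, θ = 134.6°: √(L² − r² sin²θ) = 0.36198 m.
v = −0.0806·24.47·0.71203·[1 + 0.0806·-0.70215/0.36198] = -1.1848 m/s.
|v| = 1.1848 m/s = 1184.8 mm/s.

1180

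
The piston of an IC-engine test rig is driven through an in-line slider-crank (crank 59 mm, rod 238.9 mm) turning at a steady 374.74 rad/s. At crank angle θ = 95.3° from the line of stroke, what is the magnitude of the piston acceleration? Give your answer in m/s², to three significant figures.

2840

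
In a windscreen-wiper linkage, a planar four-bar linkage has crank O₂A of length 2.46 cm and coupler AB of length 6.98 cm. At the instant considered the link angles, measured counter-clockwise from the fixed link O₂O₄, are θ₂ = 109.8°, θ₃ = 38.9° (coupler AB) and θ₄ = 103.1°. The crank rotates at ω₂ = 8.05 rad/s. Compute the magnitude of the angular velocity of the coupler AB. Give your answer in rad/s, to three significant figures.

0.368

ω₂ = 8.05 rad/s
Differentiating the loop-closure r₂e^{iθ₂}+r₃e^{iθ₃}=r₁+r₄e^{iθ₄} gives r₂ω₂e^{iθ₂}+r₃ω₃e^{iθ₃}=r₄ω₄e^{iθ₄}.
Eliminating the other unknown: ω₃ = r₂ω₂ sin(θ₄−θ₂) / [r₃ sin(θ₃−θ₄)].
Numerator sine = -0.11667; denominator sine = -0.90032.
Result = 0.0246·8.05·(-0.11667) / (0.0698·(-0.90032)) = +0.36766 rad/s; magnitude 0.36766 rad/s.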